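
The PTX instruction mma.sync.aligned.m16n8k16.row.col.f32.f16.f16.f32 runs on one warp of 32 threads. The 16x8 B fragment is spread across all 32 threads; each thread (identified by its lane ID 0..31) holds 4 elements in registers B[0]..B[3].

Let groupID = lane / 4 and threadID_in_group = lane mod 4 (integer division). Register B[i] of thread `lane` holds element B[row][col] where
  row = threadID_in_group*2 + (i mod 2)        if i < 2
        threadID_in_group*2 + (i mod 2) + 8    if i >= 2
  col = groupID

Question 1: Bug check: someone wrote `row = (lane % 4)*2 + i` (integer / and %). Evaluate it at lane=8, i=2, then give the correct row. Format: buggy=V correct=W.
buggy=2 correct=8

`(lane % 4)*2 + i`[8,2]→2
8: G=2,T=0
[2] (0*2+0+8,2) = (8,2)
row: 2 vs 8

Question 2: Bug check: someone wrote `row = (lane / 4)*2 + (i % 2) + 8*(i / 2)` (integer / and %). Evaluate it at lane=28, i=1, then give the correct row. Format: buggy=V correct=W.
`(lane / 4)*2 + (i % 2) + 8*(i / 2)`[28,1]→15
28: G=7,T=0
[1] (0*2+1+0,7) = (1,7)
row: 15 vs 1

buggy=15 correct=1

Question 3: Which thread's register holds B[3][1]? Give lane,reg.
5,1

c=1->g=1  r=3->rb=0,t=1,b0=1
L=1*4+1=5  i=0*2+1=1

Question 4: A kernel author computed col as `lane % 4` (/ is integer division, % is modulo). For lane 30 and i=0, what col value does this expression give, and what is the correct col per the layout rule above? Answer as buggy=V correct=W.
`lane % 4`[30,0]=>2
30: grp=7,tig=2
[0] (2*2+0+0,7) = (4,7)
col: 2 vs 7

buggy=2 correct=7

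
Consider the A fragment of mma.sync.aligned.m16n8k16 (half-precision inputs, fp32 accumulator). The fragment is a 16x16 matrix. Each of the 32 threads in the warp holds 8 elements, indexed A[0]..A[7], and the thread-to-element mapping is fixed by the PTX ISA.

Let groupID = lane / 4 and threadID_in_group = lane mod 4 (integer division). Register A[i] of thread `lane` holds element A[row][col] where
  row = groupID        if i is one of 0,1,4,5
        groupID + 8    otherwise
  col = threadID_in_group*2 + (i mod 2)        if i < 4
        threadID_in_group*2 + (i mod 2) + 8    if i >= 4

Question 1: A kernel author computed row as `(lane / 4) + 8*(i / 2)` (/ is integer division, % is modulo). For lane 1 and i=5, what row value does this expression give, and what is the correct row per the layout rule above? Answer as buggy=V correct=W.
buggy=16 correct=0

`(lane / 4) + 8*(i / 2)`[1,5]⇒16
1: gr=0,th=1
[5] (0+0,1*2+1+8) = (0,11)
row: 16 vs 0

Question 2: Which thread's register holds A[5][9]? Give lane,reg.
20,5

r:5=>grp=5,rB=0  c:9=>cB=1,tig=0,lo=1
L=5*4+0=20  i=1*4+0*2+1=5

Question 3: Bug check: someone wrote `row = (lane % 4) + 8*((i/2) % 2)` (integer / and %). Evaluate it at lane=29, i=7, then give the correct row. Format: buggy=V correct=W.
buggy=9 correct=15

`(lane % 4) + 8*((i/2) % 2)`[29,7]->9
L=29->gid=29>>2=7, tid=29&3=1
[7]->row 7+8=15  col 1·2+1+8=11
row: 9 vs 15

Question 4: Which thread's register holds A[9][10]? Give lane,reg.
r: 9->gid=1,r8=1  c: 10->c8=1,tid=1,i&1=0
L=1*4+1=5  i=1*4+1*2+0=6

5,6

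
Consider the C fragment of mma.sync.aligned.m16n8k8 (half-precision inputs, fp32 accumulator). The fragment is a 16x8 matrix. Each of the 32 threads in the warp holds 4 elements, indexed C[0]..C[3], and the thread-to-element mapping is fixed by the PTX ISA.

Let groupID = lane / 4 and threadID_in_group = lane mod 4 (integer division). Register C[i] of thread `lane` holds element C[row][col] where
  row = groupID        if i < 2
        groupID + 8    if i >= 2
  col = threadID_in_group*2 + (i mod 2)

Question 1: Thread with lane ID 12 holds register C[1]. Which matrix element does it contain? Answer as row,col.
lane 12=>12/4=3, 12 mod 4=0
i=1  r:3+0=>3  c:2·0+1=>1

3,1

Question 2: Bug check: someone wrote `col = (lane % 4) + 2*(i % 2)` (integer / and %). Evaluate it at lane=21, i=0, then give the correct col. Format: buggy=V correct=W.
buggy=1 correct=2

`(lane % 4) + 2*(i % 2)`[21,0]⇒1
21: gr=5,th=1
[0] (5+0,1*2+0) = (5,2)
col: 1 vs 2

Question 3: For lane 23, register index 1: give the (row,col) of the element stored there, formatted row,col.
5,7

lane 23⇒23/4=5, 23 mod 4=3
i=1  r:5+0⇒5  c:2·3+1⇒7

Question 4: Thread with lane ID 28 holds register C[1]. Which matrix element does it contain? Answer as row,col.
7,1

lane 28: grp=7 (28/4), tig=0 (28%4)
i=1: r=7+0=7, c=0*2+1=1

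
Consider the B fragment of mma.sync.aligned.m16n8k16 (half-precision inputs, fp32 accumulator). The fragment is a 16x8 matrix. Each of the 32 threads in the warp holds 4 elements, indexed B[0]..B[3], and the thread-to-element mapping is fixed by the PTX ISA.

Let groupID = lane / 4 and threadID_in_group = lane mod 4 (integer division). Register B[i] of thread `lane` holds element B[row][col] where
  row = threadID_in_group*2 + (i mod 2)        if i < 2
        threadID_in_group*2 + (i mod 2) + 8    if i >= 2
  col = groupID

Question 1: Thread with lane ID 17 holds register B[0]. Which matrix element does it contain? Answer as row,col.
lane 17: gid=4 (17/4), tid=1 (17%4)
i=0: r=1*2+0+0=2, c=gid=4

2,4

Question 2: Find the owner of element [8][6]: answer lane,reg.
c: 6->gid=6  r: 8->r8=1,tid=0,i&1=0
L=6*4+0=24  i=1*2+0=2

24,2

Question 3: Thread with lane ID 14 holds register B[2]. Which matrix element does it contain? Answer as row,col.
12,3

lane 14: gr=3 (14/4), th=2 (14%4)
i=2: r=2*2+0+8=12, c=gr=3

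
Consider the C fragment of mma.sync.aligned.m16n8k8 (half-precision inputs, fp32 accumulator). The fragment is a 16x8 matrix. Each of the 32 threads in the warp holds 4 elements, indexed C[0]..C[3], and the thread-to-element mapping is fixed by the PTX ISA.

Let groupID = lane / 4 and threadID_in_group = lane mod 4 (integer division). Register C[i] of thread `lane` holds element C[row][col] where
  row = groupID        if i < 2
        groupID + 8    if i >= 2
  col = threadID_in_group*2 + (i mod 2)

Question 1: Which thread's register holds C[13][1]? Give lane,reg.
r: 13->gid=5,r8=1  c: 1->tid=0,i&1=1
L=5*4+0=20  i=1*2+1=3

20,3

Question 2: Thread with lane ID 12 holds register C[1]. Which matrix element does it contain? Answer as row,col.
L=12⇒gr=12>>2=3, th=12&3=0
[1]⇒row 3+0=3  col 0·2+1=1

3,1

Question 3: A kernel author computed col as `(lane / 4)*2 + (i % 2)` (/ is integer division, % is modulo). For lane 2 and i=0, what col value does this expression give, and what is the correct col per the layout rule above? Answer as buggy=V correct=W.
`(lane / 4)*2 + (i % 2)`[2,0]->0
lane 2->2/4=0, 2 mod 4=2
i=0  r:0+0->0  c:2·2+0->4
col: 0 vs 4

buggy=0 correct=4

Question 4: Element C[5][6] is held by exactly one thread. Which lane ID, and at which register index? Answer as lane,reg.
r=5->g=5,rb=0  c=6->t=3,b0=0
L=5*4+3=23  i=0*2+0=0

23,0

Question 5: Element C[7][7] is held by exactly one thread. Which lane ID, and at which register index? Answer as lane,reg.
r:7=>grp=7,rB=0  c:7=>tig=3,lo=1
L=7*4+3=31  i=0*2+1=1

31,1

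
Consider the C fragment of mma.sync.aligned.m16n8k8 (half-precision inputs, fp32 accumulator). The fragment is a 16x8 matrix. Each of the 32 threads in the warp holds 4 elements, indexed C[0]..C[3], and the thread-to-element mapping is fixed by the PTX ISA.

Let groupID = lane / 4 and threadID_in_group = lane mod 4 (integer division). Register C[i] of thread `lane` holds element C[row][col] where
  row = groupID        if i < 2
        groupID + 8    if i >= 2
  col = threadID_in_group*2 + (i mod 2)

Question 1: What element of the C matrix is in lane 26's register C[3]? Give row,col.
lane 26=>26/4=6, 26 mod 4=2
i=3  r:6+8=>14  c:2·2+1=>5

14,5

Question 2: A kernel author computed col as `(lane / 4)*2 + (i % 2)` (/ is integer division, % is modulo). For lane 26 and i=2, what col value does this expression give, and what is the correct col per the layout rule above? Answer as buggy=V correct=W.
`(lane / 4)*2 + (i % 2)`[26,2]->12
lane 26->26/4=6, 26 mod 4=2
i=2  r:6+8->14  c:2·2+0->4
col: 12 vs 4

buggy=12 correct=4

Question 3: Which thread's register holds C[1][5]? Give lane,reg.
6,1

r: 1->gid=1,r8=0  c: 5->tid=2,i&1=1
L=1*4+2=6  i=0*2+1=1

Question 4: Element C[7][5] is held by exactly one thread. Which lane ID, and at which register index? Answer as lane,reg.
30,1

r: 7->gid=7,r8=0  c: 5->tid=2,i&1=1
L=7*4+2=30  i=0*2+1=1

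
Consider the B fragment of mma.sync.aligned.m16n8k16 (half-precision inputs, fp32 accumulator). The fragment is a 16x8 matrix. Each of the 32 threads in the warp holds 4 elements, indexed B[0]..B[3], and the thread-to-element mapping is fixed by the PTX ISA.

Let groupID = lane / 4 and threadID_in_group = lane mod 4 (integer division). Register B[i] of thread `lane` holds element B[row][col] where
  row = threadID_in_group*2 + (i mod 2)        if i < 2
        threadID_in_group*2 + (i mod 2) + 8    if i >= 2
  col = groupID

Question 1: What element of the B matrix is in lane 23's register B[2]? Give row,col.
14,5

lane 23: gid=5 (23/4), tid=3 (23%4)
i=2: r=3*2+0+8=14, c=gid=5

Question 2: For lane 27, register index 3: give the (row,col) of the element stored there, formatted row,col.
lane 27→27/4=6, 27 mod 4=3
i=3  r:2·3+1+8→15  c:6

15,6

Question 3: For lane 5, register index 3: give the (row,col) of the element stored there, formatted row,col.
11,1

L=5→G=5>>2=1, T=5&3=1
[3]→row 1·2+1+8=11  col G=1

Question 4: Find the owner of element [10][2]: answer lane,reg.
9,2

c:2=>grp=2  r:10=>rB=1,tig=1,lo=0
L=2*4+1=9  i=1*2+0=2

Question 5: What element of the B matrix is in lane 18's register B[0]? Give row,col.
4,4

18: grp=4,tig=2
[0] (2*2+0+0,4) = (4,4)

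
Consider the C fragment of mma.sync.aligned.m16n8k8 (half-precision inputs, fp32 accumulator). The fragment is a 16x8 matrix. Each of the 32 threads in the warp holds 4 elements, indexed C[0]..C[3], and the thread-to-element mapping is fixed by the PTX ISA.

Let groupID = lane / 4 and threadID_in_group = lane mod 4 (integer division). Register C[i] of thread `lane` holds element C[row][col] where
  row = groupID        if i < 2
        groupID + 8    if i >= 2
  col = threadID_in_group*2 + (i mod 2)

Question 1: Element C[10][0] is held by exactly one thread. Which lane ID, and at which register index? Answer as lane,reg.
r=10->g=2,rb=1  c=0->t=0,b0=0
L=2*4+0=8  i=1*2+0=2

8,2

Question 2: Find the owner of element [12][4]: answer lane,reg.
18,2

r=12->g=4,rb=1  c=4->t=2,b0=0
L=4*4+2=18  i=1*2+0=2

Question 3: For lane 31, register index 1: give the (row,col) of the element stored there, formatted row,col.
lane 31->31/4=7, 31 mod 4=3
i=1  r:7+0->7  c:2·3+1->7

7,7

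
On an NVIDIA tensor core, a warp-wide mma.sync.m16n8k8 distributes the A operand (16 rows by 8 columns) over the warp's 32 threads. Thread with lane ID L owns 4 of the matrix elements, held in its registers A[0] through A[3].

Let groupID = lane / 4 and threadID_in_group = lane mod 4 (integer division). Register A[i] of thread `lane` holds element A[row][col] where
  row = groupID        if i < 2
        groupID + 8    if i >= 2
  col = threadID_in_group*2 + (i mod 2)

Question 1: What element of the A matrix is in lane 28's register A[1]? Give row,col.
lane 28: grp=7 (28/4), tig=0 (28%4)
i=1: r=7+0=7, c=0*2+1=1

7,1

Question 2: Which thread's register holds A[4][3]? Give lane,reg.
r: 4->gid=4,r8=0  c: 3->tid=1,i&1=1
L=4*4+1=17  i=0*2+1=1

17,1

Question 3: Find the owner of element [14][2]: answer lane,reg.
25,2

r:14=>grp=6,rB=1  c:2=>tig=1,lo=0
L=6*4+1=25  i=1*2+0=2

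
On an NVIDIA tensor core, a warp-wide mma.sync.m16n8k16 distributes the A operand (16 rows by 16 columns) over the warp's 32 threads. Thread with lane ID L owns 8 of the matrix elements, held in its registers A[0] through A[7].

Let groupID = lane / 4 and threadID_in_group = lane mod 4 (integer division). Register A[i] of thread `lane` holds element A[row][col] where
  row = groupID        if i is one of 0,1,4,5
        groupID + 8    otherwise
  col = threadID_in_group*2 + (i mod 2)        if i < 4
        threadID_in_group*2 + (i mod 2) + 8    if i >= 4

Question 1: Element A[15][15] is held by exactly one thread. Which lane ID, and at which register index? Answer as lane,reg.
r=15⇒gr=7,Rb=1  c=15⇒Cb=1,th=3,odd=1
L=7*4+3=31  i=1*4+1*2+1=7

31,7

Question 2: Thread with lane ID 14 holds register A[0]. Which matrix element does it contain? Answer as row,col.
L=14=>grp=14>>2=3, tig=14&3=2
[0]=>row 3+0=3  col 2·2+0+0=4

3,4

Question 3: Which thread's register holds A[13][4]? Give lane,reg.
22,2

r=13⇒gr=5,Rb=1  c=4⇒Cb=0,th=2,odd=0
L=5*4+2=22  i=0*4+1*2+0=2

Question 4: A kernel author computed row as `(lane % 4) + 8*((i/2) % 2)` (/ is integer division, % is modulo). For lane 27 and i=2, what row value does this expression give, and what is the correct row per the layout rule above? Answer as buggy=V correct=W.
`(lane % 4) + 8*((i/2) % 2)`[27,2]=>11
lane 27=>27/4=6, 27 mod 4=3
i=2  r:6+8=>14  c:2·3+0+0=>6
row: 11 vs 14

buggy=11 correct=14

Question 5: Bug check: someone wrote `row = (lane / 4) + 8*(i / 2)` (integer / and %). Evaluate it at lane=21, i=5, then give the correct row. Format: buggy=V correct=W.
buggy=21 correct=5

`(lane / 4) + 8*(i / 2)`[21,5]->21
L=21->g=21>>2=5, t=21&3=1
[5]->row 5+0=5  col 1·2+1+8=11
row: 21 vs 5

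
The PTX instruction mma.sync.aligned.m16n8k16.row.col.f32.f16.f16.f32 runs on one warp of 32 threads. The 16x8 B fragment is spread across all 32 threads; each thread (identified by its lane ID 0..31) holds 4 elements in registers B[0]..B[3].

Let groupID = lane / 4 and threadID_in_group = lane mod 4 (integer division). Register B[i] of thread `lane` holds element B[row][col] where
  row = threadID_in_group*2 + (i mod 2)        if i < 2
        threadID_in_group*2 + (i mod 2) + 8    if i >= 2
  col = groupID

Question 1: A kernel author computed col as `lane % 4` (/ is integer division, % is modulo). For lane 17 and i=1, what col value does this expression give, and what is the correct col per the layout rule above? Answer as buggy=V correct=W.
buggy=1 correct=4

`lane % 4`[17,1]->1
lane 17->17/4=4, 17 mod 4=1
i=1  r:2·1+1+0->3  c:4
col: 1 vs 4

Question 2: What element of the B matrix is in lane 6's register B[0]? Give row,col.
4,1

lane 6: gr=1 (6/4), th=2 (6%4)
i=0: r=2*2+0+0=4, c=gr=1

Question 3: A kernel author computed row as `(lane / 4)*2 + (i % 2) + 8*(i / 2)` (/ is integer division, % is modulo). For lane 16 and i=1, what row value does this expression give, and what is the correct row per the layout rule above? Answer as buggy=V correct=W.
`(lane / 4)*2 + (i % 2) + 8*(i / 2)`[16,1]→9
16: G=4,T=0
[1] (0*2+1+0,4) = (1,4)
row: 9 vs 1

buggy=9 correct=1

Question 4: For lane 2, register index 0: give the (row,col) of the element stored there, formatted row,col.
4,0

L=2⇒gr=2>>2=0, th=2&3=2
[0]⇒row 2·2+0+0=4  col gr=0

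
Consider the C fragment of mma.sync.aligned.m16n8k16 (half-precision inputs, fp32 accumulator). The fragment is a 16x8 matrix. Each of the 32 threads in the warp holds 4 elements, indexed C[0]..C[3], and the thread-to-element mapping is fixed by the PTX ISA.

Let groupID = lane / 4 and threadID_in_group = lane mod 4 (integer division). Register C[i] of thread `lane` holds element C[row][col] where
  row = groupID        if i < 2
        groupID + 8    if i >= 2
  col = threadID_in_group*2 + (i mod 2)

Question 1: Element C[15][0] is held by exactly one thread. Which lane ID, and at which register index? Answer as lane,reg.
r=15->g=7,rb=1  c=0->t=0,b0=0
L=7*4+0=28  i=1*2+0=2

28,2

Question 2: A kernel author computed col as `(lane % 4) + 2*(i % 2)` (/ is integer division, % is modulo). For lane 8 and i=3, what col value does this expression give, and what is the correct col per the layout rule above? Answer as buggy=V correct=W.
buggy=2 correct=1

`(lane % 4) + 2*(i % 2)`[8,3]=>2
lane 8: grp=2 (8/4), tig=0 (8%4)
i=3: r=2+8=10, c=0*2+1=1
col: 2 vs 1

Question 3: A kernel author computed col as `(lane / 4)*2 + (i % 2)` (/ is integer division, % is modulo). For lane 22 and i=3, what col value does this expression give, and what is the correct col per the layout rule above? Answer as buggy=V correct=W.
buggy=11 correct=5

`(lane / 4)*2 + (i % 2)`[22,3]⇒11
22: gr=5,th=2
[3] (5+8,2*2+1) = (13,5)
col: 11 vs 5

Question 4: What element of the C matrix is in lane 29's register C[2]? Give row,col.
L=29⇒gr=29>>2=7, th=29&3=1
[2]⇒row 7+8=15  col 1·2+0=2

15,2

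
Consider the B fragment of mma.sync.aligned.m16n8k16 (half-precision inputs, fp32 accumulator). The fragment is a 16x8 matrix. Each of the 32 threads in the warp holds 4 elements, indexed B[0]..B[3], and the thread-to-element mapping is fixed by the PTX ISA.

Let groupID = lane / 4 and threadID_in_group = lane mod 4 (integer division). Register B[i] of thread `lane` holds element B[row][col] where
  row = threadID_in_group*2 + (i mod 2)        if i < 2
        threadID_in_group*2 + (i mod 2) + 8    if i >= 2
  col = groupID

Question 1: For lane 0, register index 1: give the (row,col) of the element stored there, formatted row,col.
1,0

0: g=0,t=0
[1] (0*2+1+0,0) = (1,0)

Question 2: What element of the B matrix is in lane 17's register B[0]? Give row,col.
2,4

17: g=4,t=1
[0] (1*2+0+0,4) = (2,4)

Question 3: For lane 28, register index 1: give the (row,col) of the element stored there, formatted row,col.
1,7

28: G=7,T=0
[1] (0*2+1+0,7) = (1,7)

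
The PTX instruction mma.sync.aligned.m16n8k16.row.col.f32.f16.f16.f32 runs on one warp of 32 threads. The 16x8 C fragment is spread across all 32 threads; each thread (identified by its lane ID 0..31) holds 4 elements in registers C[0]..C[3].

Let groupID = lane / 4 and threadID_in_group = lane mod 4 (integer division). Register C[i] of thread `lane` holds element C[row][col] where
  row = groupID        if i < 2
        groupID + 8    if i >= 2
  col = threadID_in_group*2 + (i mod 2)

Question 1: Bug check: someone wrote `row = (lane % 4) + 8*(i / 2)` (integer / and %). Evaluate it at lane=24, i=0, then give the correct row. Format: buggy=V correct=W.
buggy=0 correct=6

`(lane % 4) + 8*(i / 2)`[24,0]->0
lane 24->24/4=6, 24 mod 4=0
i=0  r:6+0->6  c:2·0+0->0
row: 0 vs 6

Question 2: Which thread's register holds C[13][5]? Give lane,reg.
22,3

r: 13->gid=5,r8=1  c: 5->tid=2,i&1=1
L=5*4+2=22  i=1*2+1=3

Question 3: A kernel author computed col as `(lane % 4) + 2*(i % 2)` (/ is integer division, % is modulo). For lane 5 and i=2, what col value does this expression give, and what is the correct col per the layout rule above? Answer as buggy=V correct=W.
`(lane % 4) + 2*(i % 2)`[5,2]⇒1
lane 5: gr=1 (5/4), th=1 (5%4)
i=2: r=1+8=9, c=1*2+0=2
col: 1 vs 2

buggy=1 correct=2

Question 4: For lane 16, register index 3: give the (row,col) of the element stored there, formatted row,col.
lane 16=>16/4=4, 16 mod 4=0
i=3  r:4+8=>12  c:2·0+1=>1

12,1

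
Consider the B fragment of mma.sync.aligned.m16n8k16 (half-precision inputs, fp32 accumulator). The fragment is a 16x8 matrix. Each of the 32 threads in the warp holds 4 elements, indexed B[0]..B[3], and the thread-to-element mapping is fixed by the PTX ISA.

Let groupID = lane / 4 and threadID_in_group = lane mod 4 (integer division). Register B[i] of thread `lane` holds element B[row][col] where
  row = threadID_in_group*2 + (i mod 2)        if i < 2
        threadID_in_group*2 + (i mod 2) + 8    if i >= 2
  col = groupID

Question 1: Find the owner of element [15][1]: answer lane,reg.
c: 1->gid=1  r: 15->r8=1,tid=3,i&1=1
L=1*4+3=7  i=1*2+1=3

7,3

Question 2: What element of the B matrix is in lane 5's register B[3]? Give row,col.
lane 5->5/4=1, 5 mod 4=1
i=3  r:2·1+1+8->11  c:1

11,1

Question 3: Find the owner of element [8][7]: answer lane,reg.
c:7=>grp=7  r:8=>rB=1,tig=0,lo=0
L=7*4+0=28  i=1*2+0=2

28,2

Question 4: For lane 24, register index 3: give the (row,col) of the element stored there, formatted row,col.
9,6

L=24->gid=24>>2=6, tid=24&3=0
[3]->row 0·2+1+8=9  col gid=6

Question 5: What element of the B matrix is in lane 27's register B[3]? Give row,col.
15,6

lane 27: gr=6 (27/4), th=3 (27%4)
i=3: r=3*2+1+8=15, c=gr=6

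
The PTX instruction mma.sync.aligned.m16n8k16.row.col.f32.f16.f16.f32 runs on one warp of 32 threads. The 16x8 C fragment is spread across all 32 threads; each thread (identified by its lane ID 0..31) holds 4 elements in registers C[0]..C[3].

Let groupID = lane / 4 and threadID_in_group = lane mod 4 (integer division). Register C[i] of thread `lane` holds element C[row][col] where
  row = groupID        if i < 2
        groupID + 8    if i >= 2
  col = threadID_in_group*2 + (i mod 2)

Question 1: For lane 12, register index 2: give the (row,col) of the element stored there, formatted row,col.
11,0

12: g=3,t=0
[2] (3+8,0*2+0) = (11,0)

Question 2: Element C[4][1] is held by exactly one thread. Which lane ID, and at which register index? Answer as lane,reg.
r:4=>grp=4,rB=0  c:1=>tig=0,lo=1
L=4*4+0=16  i=0*2+1=1

16,1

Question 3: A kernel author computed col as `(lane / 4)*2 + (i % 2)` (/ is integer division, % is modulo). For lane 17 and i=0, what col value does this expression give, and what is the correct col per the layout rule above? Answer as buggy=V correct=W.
buggy=8 correct=2

`(lane / 4)*2 + (i % 2)`[17,0]->8
lane 17->17/4=4, 17 mod 4=1
i=0  r:4+0->4  c:2·1+0->2
col: 8 vs 2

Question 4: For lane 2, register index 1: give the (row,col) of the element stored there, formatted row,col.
0,5

2: g=0,t=2
[1] (0+0,2*2+1) = (0,5)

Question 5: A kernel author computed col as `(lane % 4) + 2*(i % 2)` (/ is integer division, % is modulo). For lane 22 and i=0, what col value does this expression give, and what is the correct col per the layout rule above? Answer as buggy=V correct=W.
`(lane % 4) + 2*(i % 2)`[22,0]→2
lane 22: G=5 (22/4), T=2 (22%4)
i=0: r=5+0=5, c=2*2+0=4
col: 2 vs 4

buggy=2 correct=4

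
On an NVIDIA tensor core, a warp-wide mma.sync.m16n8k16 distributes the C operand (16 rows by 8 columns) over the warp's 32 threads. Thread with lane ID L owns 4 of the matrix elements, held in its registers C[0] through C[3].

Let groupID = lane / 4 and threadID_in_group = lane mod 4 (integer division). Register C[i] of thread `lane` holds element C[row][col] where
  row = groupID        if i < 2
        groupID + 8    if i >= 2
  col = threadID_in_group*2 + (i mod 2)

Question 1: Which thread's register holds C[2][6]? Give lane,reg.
r=2→G=2,rhi=0  c=6→T=3,p=0
L=2*4+3=11  i=0*2+0=0

11,0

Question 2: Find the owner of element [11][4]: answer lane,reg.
r: 11->gid=3,r8=1  c: 4->tid=2,i&1=0
L=3*4+2=14  i=1*2+0=2

14,2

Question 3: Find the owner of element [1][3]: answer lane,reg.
5,1

r:1=>grp=1,rB=0  c:3=>tig=1,lo=1
L=1*4+1=5  i=0*2+1=1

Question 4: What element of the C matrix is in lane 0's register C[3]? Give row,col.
lane 0: grp=0 (0/4), tig=0 (0%4)
i=3: r=0+8=8, c=0*2+1=1

8,1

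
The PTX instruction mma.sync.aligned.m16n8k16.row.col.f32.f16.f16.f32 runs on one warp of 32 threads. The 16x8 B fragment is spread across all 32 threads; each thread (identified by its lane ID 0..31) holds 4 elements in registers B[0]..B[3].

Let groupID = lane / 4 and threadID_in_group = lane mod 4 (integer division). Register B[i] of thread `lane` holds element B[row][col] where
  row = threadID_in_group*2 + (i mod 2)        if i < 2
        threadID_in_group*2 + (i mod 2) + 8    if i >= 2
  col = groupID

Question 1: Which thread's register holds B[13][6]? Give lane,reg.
c=6->g=6  r=13->rb=1,t=2,b0=1
L=6*4+2=26  i=1*2+1=3

26,3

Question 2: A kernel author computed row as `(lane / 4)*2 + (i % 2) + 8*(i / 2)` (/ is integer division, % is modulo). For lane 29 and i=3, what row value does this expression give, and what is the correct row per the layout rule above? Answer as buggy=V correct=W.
buggy=23 correct=11

`(lane / 4)*2 + (i % 2) + 8*(i / 2)`[29,3]->23
L=29->g=29>>2=7, t=29&3=1
[3]->row 1·2+1+8=11  col g=7
row: 23 vs 11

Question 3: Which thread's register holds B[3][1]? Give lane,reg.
c: 1->gid=1  r: 3->r8=0,tid=1,i&1=1
L=1*4+1=5  i=0*2+1=1

5,1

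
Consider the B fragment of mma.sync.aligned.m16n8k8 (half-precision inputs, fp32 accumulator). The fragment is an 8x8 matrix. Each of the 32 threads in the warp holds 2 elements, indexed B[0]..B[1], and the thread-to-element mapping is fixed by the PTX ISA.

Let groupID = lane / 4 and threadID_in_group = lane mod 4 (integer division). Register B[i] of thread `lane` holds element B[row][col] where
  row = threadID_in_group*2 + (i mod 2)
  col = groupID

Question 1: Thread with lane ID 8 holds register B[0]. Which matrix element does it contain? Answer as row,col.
0,2

L=8⇒gr=8>>2=2, th=8&3=0
[0]⇒row 0·2+0=0  col gr=2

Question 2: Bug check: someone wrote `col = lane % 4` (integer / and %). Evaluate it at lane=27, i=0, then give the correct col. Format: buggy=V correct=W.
buggy=3 correct=6

`lane % 4`[27,0]->3
lane 27: g=6 (27/4), t=3 (27%4)
i=0: r=3*2+0=6, c=g=6
col: 3 vs 6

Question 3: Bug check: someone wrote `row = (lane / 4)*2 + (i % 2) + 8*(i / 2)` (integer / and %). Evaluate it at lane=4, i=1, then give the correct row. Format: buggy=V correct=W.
buggy=3 correct=1

`(lane / 4)*2 + (i % 2) + 8*(i / 2)`[4,1]=>3
lane 4=>4/4=1, 4 mod 4=0
i=1  r:2·0+1=>1  c:1
row: 3 vs 1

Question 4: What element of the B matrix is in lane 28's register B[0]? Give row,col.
0,7

28: gid=7,tid=0
[0] (0*2+0,7) = (0,7)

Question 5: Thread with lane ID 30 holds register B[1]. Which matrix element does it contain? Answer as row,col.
lane 30->30/4=7, 30 mod 4=2
i=1  r:2·2+1->5  c:7

5,7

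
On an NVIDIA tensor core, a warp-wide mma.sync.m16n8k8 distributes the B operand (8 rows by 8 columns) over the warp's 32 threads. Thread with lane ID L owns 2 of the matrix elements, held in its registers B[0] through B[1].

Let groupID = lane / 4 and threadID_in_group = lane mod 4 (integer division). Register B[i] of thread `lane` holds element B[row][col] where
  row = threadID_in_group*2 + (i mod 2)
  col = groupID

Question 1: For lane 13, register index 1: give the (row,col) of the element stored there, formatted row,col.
3,3

lane 13: g=3 (13/4), t=1 (13%4)
i=1: r=1*2+1=3, c=g=3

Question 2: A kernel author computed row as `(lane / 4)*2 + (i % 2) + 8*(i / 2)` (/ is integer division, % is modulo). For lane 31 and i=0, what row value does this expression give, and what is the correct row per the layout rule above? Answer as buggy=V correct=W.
`(lane / 4)*2 + (i % 2) + 8*(i / 2)`[31,0]->14
lane 31: g=7 (31/4), t=3 (31%4)
i=0: r=3*2+0=6, c=g=7
row: 14 vs 6

buggy=14 correct=6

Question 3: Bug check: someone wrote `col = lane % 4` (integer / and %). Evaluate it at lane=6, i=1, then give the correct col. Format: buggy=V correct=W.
buggy=2 correct=1

`lane % 4`[6,1]⇒2
lane 6: gr=1 (6/4), th=2 (6%4)
i=1: r=2*2+1=5, c=gr=1
col: 2 vs 1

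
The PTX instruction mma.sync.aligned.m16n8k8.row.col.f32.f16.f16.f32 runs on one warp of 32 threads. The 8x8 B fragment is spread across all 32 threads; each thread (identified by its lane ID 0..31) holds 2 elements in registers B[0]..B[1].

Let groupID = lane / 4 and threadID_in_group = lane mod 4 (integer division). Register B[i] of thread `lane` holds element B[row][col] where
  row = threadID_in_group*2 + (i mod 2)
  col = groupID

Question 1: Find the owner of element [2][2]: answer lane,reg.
9,0

c=2->g=2  r=2->t=1,b0=0
L=2*4+1=9  i=0=0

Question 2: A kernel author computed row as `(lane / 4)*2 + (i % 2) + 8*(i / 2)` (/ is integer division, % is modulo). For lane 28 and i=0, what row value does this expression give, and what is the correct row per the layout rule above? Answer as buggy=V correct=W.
`(lane / 4)*2 + (i % 2) + 8*(i / 2)`[28,0]=>14
lane 28: grp=7 (28/4), tig=0 (28%4)
i=0: r=0*2+0=0, c=grp=7
row: 14 vs 0

buggy=14 correct=0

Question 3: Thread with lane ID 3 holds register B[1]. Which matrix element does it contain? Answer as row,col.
lane 3->3/4=0, 3 mod 4=3
i=1  r:2·3+1->7  c:0

7,0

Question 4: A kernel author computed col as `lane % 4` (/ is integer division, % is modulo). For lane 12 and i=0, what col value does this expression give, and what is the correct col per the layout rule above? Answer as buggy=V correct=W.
`lane % 4`[12,0]→0
12: G=3,T=0
[0] (0*2+0,3) = (0,3)
col: 0 vs 3

buggy=0 correct=3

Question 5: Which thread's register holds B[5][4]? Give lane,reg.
18,1

c=4->g=4  r=5->t=2,b0=1
L=4*4+2=18  i=1=1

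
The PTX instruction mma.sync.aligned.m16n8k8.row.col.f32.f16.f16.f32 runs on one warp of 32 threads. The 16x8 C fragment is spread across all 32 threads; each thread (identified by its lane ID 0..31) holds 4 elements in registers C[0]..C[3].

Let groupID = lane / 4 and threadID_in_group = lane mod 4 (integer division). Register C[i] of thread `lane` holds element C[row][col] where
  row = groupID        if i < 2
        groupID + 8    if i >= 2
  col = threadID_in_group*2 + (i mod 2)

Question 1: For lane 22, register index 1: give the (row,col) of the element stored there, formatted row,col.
5,5

L=22=>grp=22>>2=5, tig=22&3=2
[1]=>row 5+0=5  col 2·2+1=5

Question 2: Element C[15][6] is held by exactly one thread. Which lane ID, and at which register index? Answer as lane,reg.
31,2

r=15→G=7,rhi=1  c=6→T=3,p=0
L=7*4+3=31  i=1*2+0=2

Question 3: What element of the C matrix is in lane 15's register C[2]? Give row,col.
L=15=>grp=15>>2=3, tig=15&3=3
[2]=>row 3+8=11  col 3·2+0=6

11,6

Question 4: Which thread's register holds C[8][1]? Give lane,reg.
r=8→G=0,rhi=1  c=1→T=0,p=1
L=0*4+0=0  i=1*2+1=3

0,3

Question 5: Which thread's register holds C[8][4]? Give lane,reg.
2,2

r=8→G=0,rhi=1  c=4→T=2,p=0
L=0*4+2=2  i=1*2+0=2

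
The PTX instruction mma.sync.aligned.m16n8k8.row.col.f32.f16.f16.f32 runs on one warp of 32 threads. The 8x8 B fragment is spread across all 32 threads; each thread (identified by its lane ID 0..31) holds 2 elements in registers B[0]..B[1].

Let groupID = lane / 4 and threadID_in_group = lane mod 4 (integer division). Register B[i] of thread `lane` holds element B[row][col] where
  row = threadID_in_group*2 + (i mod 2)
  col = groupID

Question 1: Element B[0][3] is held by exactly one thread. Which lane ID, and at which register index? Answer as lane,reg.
12,0

c:3=>grp=3  r:0=>tig=0,lo=0
L=3*4+0=12  i=0=0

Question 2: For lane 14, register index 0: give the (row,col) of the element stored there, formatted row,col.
lane 14: gid=3 (14/4), tid=2 (14%4)
i=0: r=2*2+0=4, c=gid=3

4,3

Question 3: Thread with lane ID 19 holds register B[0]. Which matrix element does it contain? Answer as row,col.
19: G=4,T=3
[0] (3*2+0,4) = (6,4)

6,4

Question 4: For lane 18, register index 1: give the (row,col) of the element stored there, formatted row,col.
lane 18→18/4=4, 18 mod 4=2
i=1  r:2·2+1→5  c:4

5,4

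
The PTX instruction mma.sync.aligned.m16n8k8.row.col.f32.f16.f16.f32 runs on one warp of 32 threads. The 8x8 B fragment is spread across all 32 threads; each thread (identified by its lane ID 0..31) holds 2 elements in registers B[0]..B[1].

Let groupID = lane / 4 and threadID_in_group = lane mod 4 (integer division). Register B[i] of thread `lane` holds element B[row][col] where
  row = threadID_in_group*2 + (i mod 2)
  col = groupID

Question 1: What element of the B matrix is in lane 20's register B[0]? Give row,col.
lane 20->20/4=5, 20 mod 4=0
i=0  r:2·0+0->0  c:5

0,5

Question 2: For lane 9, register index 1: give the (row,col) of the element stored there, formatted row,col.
3,2

9: g=2,t=1
[1] (1*2+1,2) = (3,2)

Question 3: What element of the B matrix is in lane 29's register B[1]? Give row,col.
lane 29⇒29/4=7, 29 mod 4=1
i=1  r:2·1+1⇒3  c:7

3,7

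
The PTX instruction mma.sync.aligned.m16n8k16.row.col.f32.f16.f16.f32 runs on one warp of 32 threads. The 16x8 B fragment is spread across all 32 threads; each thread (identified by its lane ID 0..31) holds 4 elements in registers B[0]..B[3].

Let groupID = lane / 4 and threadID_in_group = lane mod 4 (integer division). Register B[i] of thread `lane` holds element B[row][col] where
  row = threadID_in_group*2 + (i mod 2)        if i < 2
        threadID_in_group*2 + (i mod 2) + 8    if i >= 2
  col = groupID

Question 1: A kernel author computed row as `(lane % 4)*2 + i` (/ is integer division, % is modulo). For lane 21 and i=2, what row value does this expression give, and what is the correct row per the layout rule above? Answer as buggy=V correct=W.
buggy=4 correct=10

`(lane % 4)*2 + i`[21,2]⇒4
L=21⇒gr=21>>2=5, th=21&3=1
[2]⇒row 1·2+0+8=10  col gr=5
row: 4 vs 10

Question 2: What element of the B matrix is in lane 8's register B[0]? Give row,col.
8: gr=2,th=0
[0] (0*2+0+0,2) = (0,2)

0,2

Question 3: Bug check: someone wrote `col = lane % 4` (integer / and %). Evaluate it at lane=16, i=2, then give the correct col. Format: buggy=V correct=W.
`lane % 4`[16,2]⇒0
16: gr=4,th=0
[2] (0*2+0+8,4) = (8,4)
col: 0 vs 4

buggy=0 correct=4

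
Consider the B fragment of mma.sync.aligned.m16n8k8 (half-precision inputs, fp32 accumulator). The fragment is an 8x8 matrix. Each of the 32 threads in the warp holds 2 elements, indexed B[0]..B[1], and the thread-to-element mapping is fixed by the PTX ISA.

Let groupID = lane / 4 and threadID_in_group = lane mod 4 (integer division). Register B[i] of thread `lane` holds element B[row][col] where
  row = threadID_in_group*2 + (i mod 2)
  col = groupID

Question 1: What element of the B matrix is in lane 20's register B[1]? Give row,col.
1,5

lane 20→20/4=5, 20 mod 4=0
i=1  r:2·0+1→1  c:5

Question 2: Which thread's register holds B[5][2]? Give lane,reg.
c=2->g=2  r=5->t=2,b0=1
L=2*4+2=10  i=1=1

10,1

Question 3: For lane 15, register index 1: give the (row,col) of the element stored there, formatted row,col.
lane 15->15/4=3, 15 mod 4=3
i=1  r:2·3+1->7  c:3

7,3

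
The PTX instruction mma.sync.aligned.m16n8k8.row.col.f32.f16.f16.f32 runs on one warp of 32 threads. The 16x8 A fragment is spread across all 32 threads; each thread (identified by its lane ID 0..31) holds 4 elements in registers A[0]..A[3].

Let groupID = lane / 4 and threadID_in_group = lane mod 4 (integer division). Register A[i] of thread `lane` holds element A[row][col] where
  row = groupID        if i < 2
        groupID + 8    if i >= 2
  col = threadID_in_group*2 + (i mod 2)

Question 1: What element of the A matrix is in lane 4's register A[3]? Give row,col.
L=4->g=4>>2=1, t=4&3=0
[3]->row 1+8=9  col 0·2+1=1

9,1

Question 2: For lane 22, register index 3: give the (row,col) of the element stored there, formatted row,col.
lane 22: gr=5 (22/4), th=2 (22%4)
i=3: r=5+8=13, c=2*2+1=5

13,5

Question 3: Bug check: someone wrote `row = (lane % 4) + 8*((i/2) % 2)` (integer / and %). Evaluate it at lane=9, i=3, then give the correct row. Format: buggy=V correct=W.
`(lane % 4) + 8*((i/2) % 2)`[9,3]=>9
9: grp=2,tig=1
[3] (2+8,1*2+1) = (10,3)
row: 9 vs 10

buggy=9 correct=10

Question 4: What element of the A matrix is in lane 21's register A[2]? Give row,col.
13,2

L=21->g=21>>2=5, t=21&3=1
[2]->row 5+8=13  col 1·2+0=2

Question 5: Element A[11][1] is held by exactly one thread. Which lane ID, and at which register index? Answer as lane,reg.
r:11=>grp=3,rB=1  c:1=>tig=0,lo=1
L=3*4+0=12  i=1*2+1=3

12,3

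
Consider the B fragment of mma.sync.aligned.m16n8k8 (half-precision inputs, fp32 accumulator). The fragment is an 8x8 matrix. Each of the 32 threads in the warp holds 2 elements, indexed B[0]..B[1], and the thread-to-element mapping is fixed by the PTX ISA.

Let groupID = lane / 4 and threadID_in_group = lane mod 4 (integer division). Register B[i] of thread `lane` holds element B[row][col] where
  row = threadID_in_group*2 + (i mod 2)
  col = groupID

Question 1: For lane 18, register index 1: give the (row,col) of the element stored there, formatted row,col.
5,4

lane 18: gid=4 (18/4), tid=2 (18%4)
i=1: r=2*2+1=5, c=gid=4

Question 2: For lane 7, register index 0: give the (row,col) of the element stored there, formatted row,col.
L=7=>grp=7>>2=1, tig=7&3=3
[0]=>row 3·2+0=6  col grp=1

6,1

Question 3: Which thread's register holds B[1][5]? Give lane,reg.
20,1

c=5->g=5  r=1->t=0,b0=1
L=5*4+0=20  i=1=1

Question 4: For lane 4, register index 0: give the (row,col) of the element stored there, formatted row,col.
L=4->g=4>>2=1, t=4&3=0
[0]->row 0·2+0=0  col g=1

0,1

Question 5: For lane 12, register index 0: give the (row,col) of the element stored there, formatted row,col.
0,3

12: gid=3,tid=0
[0] (0*2+0,3) = (0,3)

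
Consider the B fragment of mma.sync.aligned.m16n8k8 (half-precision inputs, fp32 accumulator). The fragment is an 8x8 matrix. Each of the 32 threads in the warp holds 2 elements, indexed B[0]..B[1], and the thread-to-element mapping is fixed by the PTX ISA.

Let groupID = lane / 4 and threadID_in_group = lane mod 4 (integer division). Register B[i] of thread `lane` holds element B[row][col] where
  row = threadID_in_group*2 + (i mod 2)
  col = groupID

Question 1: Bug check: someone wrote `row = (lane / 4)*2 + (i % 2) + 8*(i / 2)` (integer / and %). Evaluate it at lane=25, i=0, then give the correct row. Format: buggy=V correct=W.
`(lane / 4)*2 + (i % 2) + 8*(i / 2)`[25,0]->12
lane 25: g=6 (25/4), t=1 (25%4)
i=0: r=1*2+0=2, c=g=6
row: 12 vs 2

buggy=12 correct=2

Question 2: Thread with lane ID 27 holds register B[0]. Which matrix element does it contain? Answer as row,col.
6,6

L=27⇒gr=27>>2=6, th=27&3=3
[0]⇒row 3·2+0=6  col gr=6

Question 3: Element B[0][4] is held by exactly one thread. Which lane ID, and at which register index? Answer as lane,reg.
c: 4->gid=4  r: 0->tid=0,i&1=0
L=4*4+0=16  i=0=0

16,0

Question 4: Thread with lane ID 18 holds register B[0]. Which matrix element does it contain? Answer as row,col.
18: grp=4,tig=2
[0] (2*2+0,4) = (4,4)

4,4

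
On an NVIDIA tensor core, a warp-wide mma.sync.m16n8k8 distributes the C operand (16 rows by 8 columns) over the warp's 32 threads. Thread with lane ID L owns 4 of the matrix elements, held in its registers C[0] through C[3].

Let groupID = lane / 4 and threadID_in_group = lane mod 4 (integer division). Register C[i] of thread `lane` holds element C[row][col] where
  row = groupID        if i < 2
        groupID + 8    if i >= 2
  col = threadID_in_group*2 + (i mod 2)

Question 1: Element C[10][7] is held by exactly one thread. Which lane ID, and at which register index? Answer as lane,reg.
11,3

r:10=>grp=2,rB=1  c:7=>tig=3,lo=1
L=2*4+3=11  i=1*2+1=3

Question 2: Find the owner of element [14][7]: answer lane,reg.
r=14->g=6,rb=1  c=7->t=3,b0=1
L=6*4+3=27  i=1*2+1=3

27,3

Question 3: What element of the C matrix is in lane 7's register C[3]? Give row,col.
9,7

lane 7: g=1 (7/4), t=3 (7%4)
i=3: r=1+8=9, c=3*2+1=7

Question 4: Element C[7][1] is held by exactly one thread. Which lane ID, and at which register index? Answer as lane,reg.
r=7→G=7,rhi=0  c=1→T=0,p=1
L=7*4+0=28  i=0*2+1=1

28,1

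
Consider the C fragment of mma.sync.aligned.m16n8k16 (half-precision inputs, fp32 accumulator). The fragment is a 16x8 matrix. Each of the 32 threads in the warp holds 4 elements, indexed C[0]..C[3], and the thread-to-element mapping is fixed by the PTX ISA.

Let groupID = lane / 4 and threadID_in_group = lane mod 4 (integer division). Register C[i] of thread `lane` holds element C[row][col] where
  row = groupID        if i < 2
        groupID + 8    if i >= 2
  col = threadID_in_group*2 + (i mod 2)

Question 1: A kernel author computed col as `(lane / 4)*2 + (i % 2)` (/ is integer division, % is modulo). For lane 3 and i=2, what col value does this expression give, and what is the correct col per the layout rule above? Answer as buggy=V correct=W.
buggy=0 correct=6

`(lane / 4)*2 + (i % 2)`[3,2]=>0
L=3=>grp=3>>2=0, tig=3&3=3
[2]=>row 0+8=8  col 3·2+0=6
col: 0 vs 6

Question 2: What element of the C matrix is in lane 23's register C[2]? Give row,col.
lane 23: g=5 (23/4), t=3 (23%4)
i=2: r=5+8=13, c=3*2+0=6

13,6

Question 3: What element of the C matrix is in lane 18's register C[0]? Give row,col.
L=18=>grp=18>>2=4, tig=18&3=2
[0]=>row 4+0=4  col 2·2+0=4

4,4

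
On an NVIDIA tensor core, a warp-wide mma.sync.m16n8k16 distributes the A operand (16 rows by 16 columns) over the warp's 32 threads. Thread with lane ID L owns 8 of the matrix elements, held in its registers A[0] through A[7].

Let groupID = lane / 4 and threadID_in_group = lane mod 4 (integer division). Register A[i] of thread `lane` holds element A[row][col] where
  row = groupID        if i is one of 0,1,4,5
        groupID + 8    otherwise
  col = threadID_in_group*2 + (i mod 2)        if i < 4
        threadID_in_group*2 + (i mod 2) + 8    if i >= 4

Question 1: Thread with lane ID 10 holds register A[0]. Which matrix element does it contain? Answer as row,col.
2,4

lane 10: G=2 (10/4), T=2 (10%4)
i=0: r=2+0=2, c=2*2+0+0=4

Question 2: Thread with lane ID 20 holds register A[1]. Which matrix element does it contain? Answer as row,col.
lane 20: gid=5 (20/4), tid=0 (20%4)
i=1: r=5+0=5, c=0*2+1+0=1

5,1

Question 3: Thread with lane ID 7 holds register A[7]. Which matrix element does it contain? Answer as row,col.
lane 7->7/4=1, 7 mod 4=3
i=7  r:1+8->9  c:2·3+1+8->15

9,15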